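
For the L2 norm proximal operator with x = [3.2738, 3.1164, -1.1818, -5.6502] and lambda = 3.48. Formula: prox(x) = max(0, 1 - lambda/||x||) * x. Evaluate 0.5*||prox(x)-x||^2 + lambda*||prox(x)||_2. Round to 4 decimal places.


Step 1: Compute ||x||.
||x|| = 7.3315
Step 2: Compute scaling factor.
scale = max(0, 1 - 3.48/7.3315) = 0.5253
Step 3: prox(x) = [1.7198, 1.6372, -0.6208, -2.9683]
||prox(x)|| = 3.8515
Step 4: Proximal objective.
0.5*||prox-x||^2 = 6.0552
lambda*||prox|| = 13.4032
Total = 19.4585


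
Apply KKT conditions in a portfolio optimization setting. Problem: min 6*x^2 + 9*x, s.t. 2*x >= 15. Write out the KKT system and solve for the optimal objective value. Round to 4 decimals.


Step 1: Try lambda = 0 (constraint inactive).
x_unc = -9/(2*6) = -0.75
Check: 2*-0.75 = -1.5 < 15 -- violated!
Step 2: Constraint must be active: 2*x = 15
x* = 15/2 = 7.5
lambda = (2*6*7.5 + 9)/2 = 49.5
Step 3: Compute optimal value.
f(x*) = 6*7.5^2 + 9*7.5 = 405.0


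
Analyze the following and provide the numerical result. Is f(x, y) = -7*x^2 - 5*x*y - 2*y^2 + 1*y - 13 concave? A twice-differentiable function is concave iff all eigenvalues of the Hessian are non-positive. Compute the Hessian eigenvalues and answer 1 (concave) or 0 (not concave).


The Hessian of f(x,y) = -7*x^2 - 5*x*y - 2*y^2 + 1*y - 13 is:
H = [[-14, -5], [-5, -4]]
Trace = -14 - 4 = -18
Determinant = -14*-4 - (-5)^2 = 31
Discriminant = (-18)^2 - 4*31 = 200.0
Eigenvalues: lambda_1 = -16.0711, lambda_2 = -1.9289
The function is concave.

1


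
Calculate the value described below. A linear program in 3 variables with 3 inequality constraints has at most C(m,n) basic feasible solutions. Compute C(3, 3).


Each vertex corresponds to some choice of n active constraints out of m, so the number of vertices is at most C(m, n) = m! / (n!(m-n)!).
m = 3, n = 3
Numerator: 3 * 2 * 1
Denominator: 3! = 6
C(3, 3) = 1


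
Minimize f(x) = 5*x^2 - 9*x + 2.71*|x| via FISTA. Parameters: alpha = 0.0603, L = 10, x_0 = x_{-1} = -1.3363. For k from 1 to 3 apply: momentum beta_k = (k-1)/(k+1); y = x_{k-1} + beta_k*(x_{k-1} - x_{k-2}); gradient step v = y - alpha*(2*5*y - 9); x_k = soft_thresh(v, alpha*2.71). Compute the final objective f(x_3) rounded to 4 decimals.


FISTA on f(x) = 5*x^2 - 9*x + 2.71*|x|
L = 10, alpha = 0.0603
Iteration 1: beta = 0.0, y = -1.3363 + 0.0*(-1.3363 + 1.3363) = -1.3363
  grad(y) = -22.363, v = y - alpha*grad = 0.0122
  prox(v) = soft_thresh(0.0122, 0.1634) = 0.0
Iteration 2: beta = 0.3333, y = 0.0 + 0.3333*(0.0 + 1.3363) = 0.4454
  grad(y) = -4.5457, v = y - alpha*grad = 0.7195
  prox(v) = soft_thresh(0.7195, 0.1634) = 0.5561
Iteration 3: beta = 0.5, y = 0.5561 + 0.5*(0.5561 - 0.0) = 0.8342
  grad(y) = -0.6581, v = y - alpha*grad = 0.8739
  prox(v) = soft_thresh(0.8739, 0.1634) = 0.7105
f(x_3) = 5*0.7105^2 - 9*0.7105 + 2.71*|0.7105| = -1.945


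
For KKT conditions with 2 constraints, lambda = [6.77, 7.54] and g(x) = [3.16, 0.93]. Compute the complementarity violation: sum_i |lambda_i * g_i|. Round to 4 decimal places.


KKT complementary slackness check:
lambda_1 * g_1 = 6.77 * 3.16 = 21.3932
lambda_2 * g_2 = 7.54 * 0.93 = 7.0122
Total violation = 21.3932 + 7.0122 = 28.4054


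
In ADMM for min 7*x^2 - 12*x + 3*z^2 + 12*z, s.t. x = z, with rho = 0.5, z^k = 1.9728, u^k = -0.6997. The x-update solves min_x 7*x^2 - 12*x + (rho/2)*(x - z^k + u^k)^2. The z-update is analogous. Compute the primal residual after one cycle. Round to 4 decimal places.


ADMM iteration with rho = 0.5, z^k = 1.9728, u^k = -0.6997
Step 1: x-update.
Minimize 7*x^2 - 12*x + (0.5/2)*(x - 1.9728 - 0.6997)^2
FOC: (2*7 + 0.5)*x = 12 + 0.5*(1.9728 + 0.6997)
x^{k+1} = 0.9197
Step 2: z-update.
Minimize 3*z^2 + 12*z + (0.5/2)*(0.9197 - z - 0.6997)^2
FOC: (2*3 + 0.5)*z = -12 + 0.5*(0.9197 - 0.6997)
z^{k+1} = -1.8292
Step 3: u-update.
u^{k+1} = -0.6997 + 0.9197 + 1.8292 = 2.0493
Step 4: Primal residual = |0.9197 + 1.8292| = 2.749


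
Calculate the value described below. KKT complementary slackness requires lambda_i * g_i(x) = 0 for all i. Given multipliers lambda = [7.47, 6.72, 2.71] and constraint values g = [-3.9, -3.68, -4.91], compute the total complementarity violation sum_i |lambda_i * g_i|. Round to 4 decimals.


KKT complementary slackness check:
lambda_1 * g_1 = 7.47 * -3.9 = -29.133
lambda_2 * g_2 = 6.72 * -3.68 = -24.7296
lambda_3 * g_3 = 2.71 * -4.91 = -13.3061
Total violation = 29.133 + 24.7296 + 13.3061 = 67.1687


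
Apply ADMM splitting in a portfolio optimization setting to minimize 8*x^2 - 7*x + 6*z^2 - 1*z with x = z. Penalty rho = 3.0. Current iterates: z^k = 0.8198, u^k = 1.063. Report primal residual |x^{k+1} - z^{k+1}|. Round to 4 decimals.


ADMM iteration with rho = 3.0, z^k = 0.8198, u^k = 1.063
Step 1: x-update.
Minimize 8*x^2 - 7*x + (3.0/2)*(x - 0.8198 + 1.063)^2
FOC: (2*8 + 3.0)*x = 7 + 3.0*(0.8198 - 1.063)
x^{k+1} = 0.33
Step 2: z-update.
Minimize 6*z^2 - 1*z + (3.0/2)*(0.33 - z + 1.063)^2
FOC: (2*6 + 3.0)*z = 1 + 3.0*(0.33 + 1.063)
z^{k+1} = 0.3453
Step 3: u-update.
u^{k+1} = 1.063 + 0.33 - 0.3453 = 1.0478
Step 4: Primal residual = |0.33 - 0.3453| = 0.0152


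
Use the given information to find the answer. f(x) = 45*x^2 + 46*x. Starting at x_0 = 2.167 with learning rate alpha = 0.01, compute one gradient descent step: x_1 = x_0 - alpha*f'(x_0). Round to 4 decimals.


We compute the gradient at x_0 and apply the update.
f'(x) = 90*x + 46
f'(2.167) = 90*2.167 + 46 = 241.03
x_1 = 2.167 - 0.01*241.03 = -0.2433


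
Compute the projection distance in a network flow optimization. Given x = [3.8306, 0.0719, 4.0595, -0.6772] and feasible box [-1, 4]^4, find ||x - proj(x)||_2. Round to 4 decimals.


Project each component onto [-1, 4].
clip(3.8306) = 3.8306, clip(0.0719) = 0.0719, clip(4.0595) = 4.0, clip(-0.6772) = -0.6772
Projection = [3.8306, 0.0719, 4.0, -0.6772]
Squared diffs: [0.0, 0.0, 0.0035, 0.0]
Distance = sqrt(0.0035) = 0.0595


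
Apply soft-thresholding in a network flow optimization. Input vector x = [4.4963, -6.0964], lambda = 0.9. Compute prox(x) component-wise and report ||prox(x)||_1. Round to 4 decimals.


Soft-thresholding with lambda = 0.9:
prox(4.4963) = sign(4.4963)*max(|4.4963| - 0.9, 0) = 3.5963
prox(-6.0964) = sign(-6.0964)*max(|-6.0964| - 0.9, 0) = -5.1964
prox(x) = [3.5963, -5.1964]
||prox(x)||_1 = 3.5963 + 5.1964 = 8.7927


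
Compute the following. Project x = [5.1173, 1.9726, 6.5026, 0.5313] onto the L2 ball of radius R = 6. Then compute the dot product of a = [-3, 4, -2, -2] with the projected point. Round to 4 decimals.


Step 1: Compute ||x|| (intermediates to 6 decimals).
||x|| = sqrt(5.1173^2 + 1.9726^2 + 6.5026^2 + 0.5313^2) = 8.523145
Step 2: Project.
Since ||x|| > R, scale = R/||x|| = 6/8.523145 = 0.703965, proj(x) = scale * x
proj(x) = [3.6024, 1.388641, 4.577603, 0.374017]
Step 3: Dot product.
a^T * proj(x) = -3*3.6024 + 4*1.388641 - 2*4.577603 - 2*0.374017 = -15.1559


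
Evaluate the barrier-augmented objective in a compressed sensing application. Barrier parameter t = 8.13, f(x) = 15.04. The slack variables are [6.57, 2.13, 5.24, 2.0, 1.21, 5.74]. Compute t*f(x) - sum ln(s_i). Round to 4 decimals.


Step 1: Compute log-barrier.
ln values: [1.8825, 0.7561, 1.6563, 0.6931, 0.1906, 1.7475]
phi = -(1.8825 + 0.7561 + 1.6563 + 0.6931 + 0.1906 + 1.7475) = -6.9262
Step 2: Compute augmented objective.
t*f(x) = 8.13*15.04 = 122.2752
Total = 122.2752 - 6.9262 = 115.349


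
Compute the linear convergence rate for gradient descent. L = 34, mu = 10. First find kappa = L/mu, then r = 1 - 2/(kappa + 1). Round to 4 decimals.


Step 1: Compute the condition number.
kappa = L/mu = 34/10 = 3.4
Step 2: Compute the convergence rate.
r = 1 - 2/(kappa + 1) = 1 - 2*mu/(L + mu) = (L - mu)/(L + mu) = 24/44 = 0.5455


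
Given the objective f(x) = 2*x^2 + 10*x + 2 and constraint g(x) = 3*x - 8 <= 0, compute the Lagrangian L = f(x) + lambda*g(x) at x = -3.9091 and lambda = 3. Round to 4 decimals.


Step 1: Evaluate f(x).
f(-3.9091) = 2*(-3.9091)^2 + 10*(-3.9091) + 2 = -6.5289
Step 2: Evaluate g(x).
g(-3.9091) = 3*-3.9091 - 8 = -19.7273
Step 3: Compute Lagrangian.
L = -6.5289 + 3*-19.7273 = -65.7108


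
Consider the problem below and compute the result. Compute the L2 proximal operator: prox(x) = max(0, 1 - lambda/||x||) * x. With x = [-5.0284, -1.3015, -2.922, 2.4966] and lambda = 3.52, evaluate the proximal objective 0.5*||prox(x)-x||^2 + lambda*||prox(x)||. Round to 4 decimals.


Step 1: Compute ||x||.
||x|| = 6.4614
Step 2: Compute scaling factor.
scale = max(0, 1 - 3.52/6.4614) = 0.4552
Step 3: prox(x) = [-2.2891, -0.5925, -1.3302, 1.1365]
||prox(x)|| = 2.9414
Step 4: Proximal objective.
0.5*||prox-x||^2 = 6.1952
lambda*||prox|| = 10.3537
Total = 16.549


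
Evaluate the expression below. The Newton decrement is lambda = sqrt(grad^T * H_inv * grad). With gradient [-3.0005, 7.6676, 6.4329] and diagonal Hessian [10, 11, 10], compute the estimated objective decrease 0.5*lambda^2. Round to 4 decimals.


Step 1: H is diagonal, so H^(-1) * g = [-0.3001, 0.6971, 0.6433].
Step 2: g^T H^(-1) g = sum_i g_i^2 / H_ii
  = (-3.0005)^2/10 + (7.6676)^2/11 + (6.4329)^2/10
  = 0.9003 + 5.3447 + 4.1382 = 10.3833
Step 3: Objective decrease = 0.5 * g^T H^(-1) g = 5.1916


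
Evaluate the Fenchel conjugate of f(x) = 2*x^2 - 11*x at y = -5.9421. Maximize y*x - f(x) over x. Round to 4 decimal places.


f*(y) = sup_x {y*x - a*x^2 - b*x} = sup_x {(y-b)*x - a*x^2}
FOC: (y - b) - 2a*x = 0 => x* = (y - b)/(2a)
x* = (-5.9421 + 11)/(2*2) = 1.2645
f*(-5.9421) = (y-b)^2/(4a) = (-5.9421 + 11)^2/(4*2)
= 25.5824/8 = 3.1978


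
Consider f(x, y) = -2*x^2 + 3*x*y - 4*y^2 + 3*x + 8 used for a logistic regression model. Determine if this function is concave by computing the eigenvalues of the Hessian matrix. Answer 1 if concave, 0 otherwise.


The Hessian of f(x,y) = -2*x^2 + 3*x*y - 4*y^2 + 3*x + 8 is:
H = [[-4, 3], [3, -8]]
Trace = -4 - 8 = -12
Determinant = -4*-8 - (3)^2 = 23
Discriminant = (-12)^2 - 4*23 = 52.0
Eigenvalues: lambda_1 = -9.6056, lambda_2 = -2.3944
The function is concave.

1


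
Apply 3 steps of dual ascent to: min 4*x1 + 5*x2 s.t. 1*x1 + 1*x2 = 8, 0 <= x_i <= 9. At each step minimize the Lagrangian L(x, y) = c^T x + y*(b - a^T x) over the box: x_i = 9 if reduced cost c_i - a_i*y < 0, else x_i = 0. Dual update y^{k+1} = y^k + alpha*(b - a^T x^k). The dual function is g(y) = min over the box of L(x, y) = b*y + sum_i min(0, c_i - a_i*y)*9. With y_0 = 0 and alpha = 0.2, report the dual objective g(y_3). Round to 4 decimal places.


Dual ascent for LP: min 4*x1 + 5*x2, 1*x1 + 1*x2 = 8, 0 <= x_i <= 9
Step 1: y^k = 0.0, reduced costs: (4.0, 5.0)
  x^k = (0.0, 0.0), subgradient = b - a^T x = 8.0
  y^{k+1} = 0.0 + 0.2*8.0 = 1.6
Step 2: y^k = 1.6, reduced costs: (2.4, 3.4)
  x^k = (0.0, 0.0), subgradient = b - a^T x = 8.0
  y^{k+1} = 1.6 + 0.2*8.0 = 3.2
Step 3: y^k = 3.2, reduced costs: (0.8, 1.8)
  x^k = (0.0, 0.0), subgradient = b - a^T x = 8.0
  y^{k+1} = 3.2 + 0.2*8.0 = 4.8
Dual objective at y_3 = 4.8: reduced costs (-0.8, 0.2), box minimizer x = (9.0, 0.0)
g(y_3) = b*y + (c1 - a1*y)*x1 + (c2 - a2*y)*x2 = 8*4.8 + (-0.8)*9.0 + 0.2*0.0 = 38.4 - 7.2 + 0.0 = 31.2


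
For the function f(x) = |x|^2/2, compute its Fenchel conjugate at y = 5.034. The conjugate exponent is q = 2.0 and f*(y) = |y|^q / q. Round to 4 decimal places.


The conjugate exponent q satisfies 1/p + 1/q = 1.
p = 2, so q = 2/(2 - 1) = 2.0
|y|^q = 5.034^2.0 = 25.3412
f*(5.034) = 25.3412 / 2.0 = 12.6706


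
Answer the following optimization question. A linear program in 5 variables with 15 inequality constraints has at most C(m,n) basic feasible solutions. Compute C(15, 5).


Each vertex corresponds to some choice of n active constraints out of m, so the number of vertices is at most C(m, n) = m! / (n!(m-n)!).
m = 15, n = 5
Numerator: 15 * 14 * 13 * 12 * 11
Denominator: 5! = 120
C(15, 5) = 3003


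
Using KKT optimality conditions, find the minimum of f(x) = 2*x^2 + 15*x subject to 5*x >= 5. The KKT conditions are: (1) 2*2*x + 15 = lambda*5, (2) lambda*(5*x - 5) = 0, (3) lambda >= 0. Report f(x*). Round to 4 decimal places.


Step 1: Try lambda = 0 (constraint inactive).
x_unc = -15/(2*2) = -3.75
Check: 5*-3.75 = -18.75 < 5 -- violated!
Step 2: Constraint must be active: 5*x = 5
x* = 5/5 = 1.0
lambda = (2*2*1.0 + 15)/5 = 3.8
Step 3: Compute optimal value.
f(x*) = 2*1.0^2 + 15*1.0 = 17.0


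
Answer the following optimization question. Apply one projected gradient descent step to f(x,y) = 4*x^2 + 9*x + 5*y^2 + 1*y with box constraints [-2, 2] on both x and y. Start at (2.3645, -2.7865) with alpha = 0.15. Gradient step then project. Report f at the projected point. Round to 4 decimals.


Step 1: Compute gradient at (2.3645, -2.7865).
grad_x = 2*4*2.3645 + 9 = 27.916
grad_y = 2*5*-2.7865 + 1 = -26.865
Step 2: Gradient step.
x_raw = 2.3645 - 0.15*27.916 = -1.8229
y_raw = -2.7865 - 0.15*-26.865 = 1.2433
Step 3: Project onto [-2, 2].
x_proj = clip(-1.8229) = -1.8229
y_proj = clip(1.2433) = 1.2433
Step 4: Evaluate f.
f(-1.8229, 1.2433) = 5.8574


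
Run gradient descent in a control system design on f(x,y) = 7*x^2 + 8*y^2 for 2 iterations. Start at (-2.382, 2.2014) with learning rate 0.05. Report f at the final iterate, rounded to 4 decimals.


Gradient descent on f(x,y) = 7*x^2 + 8*y^2.
Starting point: (-2.382, 2.2014), alpha = 0.05
Step 1: grad_x = 2*7*-2.382 = -33.348, grad_y = 2*8*2.2014 = 35.2224
  x_1 = -2.382 - 0.05*-33.348 = -0.7146
  y_1 = 2.2014 - 0.05*35.2224 = 0.4403
Step 2: grad_x = 2*7*-0.7146 = -10.0044, grad_y = 2*8*0.4403 = 7.0445
  x_2 = -0.7146 - 0.05*-10.0044 = -0.2144
  y_2 = 0.4403 - 0.05*7.0445 = 0.0881
f(-0.2144, 0.0881) = 7*(-0.2144)^2 + 8*0.0881^2 = 0.3837


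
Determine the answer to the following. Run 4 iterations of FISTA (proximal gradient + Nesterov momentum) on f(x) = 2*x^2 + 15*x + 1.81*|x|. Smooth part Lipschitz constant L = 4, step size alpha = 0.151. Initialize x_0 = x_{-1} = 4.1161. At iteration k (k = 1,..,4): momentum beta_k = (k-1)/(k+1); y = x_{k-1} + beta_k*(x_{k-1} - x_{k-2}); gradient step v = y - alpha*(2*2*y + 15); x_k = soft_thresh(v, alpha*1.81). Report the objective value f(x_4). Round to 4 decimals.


FISTA on f(x) = 2*x^2 + 15*x + 1.81*|x|
L = 4, alpha = 0.151
Iteration 1: beta = 0.0, y = 4.1161 + 0.0*(4.1161 - 4.1161) = 4.1161
  grad(y) = 31.4644, v = y - alpha*grad = -0.635
  prox(v) = soft_thresh(-0.635, 0.2733) = -0.3617
Iteration 2: beta = 0.3333, y = -0.3617 + 0.3333*(-0.3617 - 4.1161) = -1.8543
  grad(y) = 7.5827, v = y - alpha*grad = -2.9993
  prox(v) = soft_thresh(-2.9993, 0.2733) = -2.726
Iteration 3: beta = 0.5, y = -2.726 + 0.5*(-2.726 + 0.3617) = -3.9081
  grad(y) = -0.6326, v = y - alpha*grad = -3.8126
  prox(v) = soft_thresh(-3.8126, 0.2733) = -3.5393
Iteration 4: beta = 0.6, y = -3.5393 + 0.6*(-3.5393 + 2.726) = -4.0273
  grad(y) = -1.1092, v = y - alpha*grad = -3.8598
  prox(v) = soft_thresh(-3.8598, 0.2733) = -3.5865
f(x_4) = 2*(-3.5865)^2 + 15*(-3.5865) + 1.81*|-3.5865| = -21.58


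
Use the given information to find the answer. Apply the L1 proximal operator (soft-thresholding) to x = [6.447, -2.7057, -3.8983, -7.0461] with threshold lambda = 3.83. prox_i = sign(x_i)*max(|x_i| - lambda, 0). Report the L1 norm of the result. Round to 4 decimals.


Soft-thresholding with lambda = 3.83:
prox(6.447) = sign(6.447)*max(|6.447| - 3.83, 0) = 2.617
prox(-2.7057) = sign(-2.7057)*max(|-2.7057| - 3.83, 0) = 0.0
prox(-3.8983) = sign(-3.8983)*max(|-3.8983| - 3.83, 0) = -0.0683
prox(-7.0461) = sign(-7.0461)*max(|-7.0461| - 3.83, 0) = -3.2161
prox(x) = [2.617, 0.0, -0.0683, -3.2161]
||prox(x)||_1 = 2.617 + 0.0 + 0.0683 + 3.2161 = 5.9014


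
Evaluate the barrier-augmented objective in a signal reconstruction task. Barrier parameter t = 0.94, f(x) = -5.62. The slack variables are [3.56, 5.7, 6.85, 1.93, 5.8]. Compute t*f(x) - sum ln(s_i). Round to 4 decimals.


Step 1: Compute log-barrier.
ln values: [1.2698, 1.7405, 1.9242, 0.6575, 1.7579]
phi = -(1.2698 + 1.7405 + 1.9242 + 0.6575 + 1.7579) = -7.3499
Step 2: Compute augmented objective.
t*f(x) = 0.94*-5.62 = -5.2828
Total = -5.2828 - 7.3499 = -12.6327


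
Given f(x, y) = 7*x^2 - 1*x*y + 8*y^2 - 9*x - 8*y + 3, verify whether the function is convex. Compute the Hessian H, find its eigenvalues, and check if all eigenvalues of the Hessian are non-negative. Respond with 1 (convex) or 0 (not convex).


The Hessian of f(x,y) = 7*x^2 - 1*x*y + 8*y^2 - 9*x - 8*y + 3 is:
H = [[14, -1], [-1, 16]]
Trace = 14 + 16 = 30
Determinant = 14*16 - (-1)^2 = 223
Discriminant = (30)^2 - 4*223 = 8.0
Eigenvalues: lambda_1 = 13.5858, lambda_2 = 16.4142
The function is convex.

1


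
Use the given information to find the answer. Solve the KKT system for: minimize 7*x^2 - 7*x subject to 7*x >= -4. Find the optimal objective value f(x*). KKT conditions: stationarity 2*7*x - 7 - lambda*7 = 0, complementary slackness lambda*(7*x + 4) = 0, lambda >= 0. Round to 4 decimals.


Step 1: Try lambda = 0 (constraint inactive).
Stationarity: 2*7*x - 7 = 0
x* = 7/(2*7) = 0.5
Check constraint: 7*0.5 = 3.5 >= -4 -- satisfied.
Step 2: Compute optimal value.
f(x*) = 7*0.5^2 - 7*0.5 = -1.75


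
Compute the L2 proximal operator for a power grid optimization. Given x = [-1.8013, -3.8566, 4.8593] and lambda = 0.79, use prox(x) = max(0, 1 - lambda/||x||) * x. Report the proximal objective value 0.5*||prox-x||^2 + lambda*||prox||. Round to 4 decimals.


Step 1: Compute ||x||.
||x|| = 6.4599
Step 2: Compute scaling factor.
scale = max(0, 1 - 0.79/6.4599) = 0.8777
Step 3: prox(x) = [-1.581, -3.385, 4.265]
||prox(x)|| = 5.6699
Step 4: Proximal objective.
0.5*||prox-x||^2 = 0.3121
lambda*||prox|| = 4.4792
Total = 4.7913


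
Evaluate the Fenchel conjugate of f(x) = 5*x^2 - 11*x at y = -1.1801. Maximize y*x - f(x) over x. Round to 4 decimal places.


f*(y) = sup_x {y*x - a*x^2 - b*x} = sup_x {(y-b)*x - a*x^2}
FOC: (y - b) - 2a*x = 0 => x* = (y - b)/(2a)
x* = (-1.1801 + 11)/(2*5) = 0.982
f*(-1.1801) = (y-b)^2/(4a) = (-1.1801 + 11)^2/(4*5)
= 96.4304/20 = 4.8215


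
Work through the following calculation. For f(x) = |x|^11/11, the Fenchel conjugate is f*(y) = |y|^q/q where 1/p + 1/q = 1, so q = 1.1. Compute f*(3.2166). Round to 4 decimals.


The conjugate exponent q satisfies 1/p + 1/q = 1.
p = 11, so q = 11/(11 - 1) = 1.1
|y|^q = 3.2166^1.1 = 3.6152
f*(3.2166) = 3.6152 / 1.1 = 3.2866


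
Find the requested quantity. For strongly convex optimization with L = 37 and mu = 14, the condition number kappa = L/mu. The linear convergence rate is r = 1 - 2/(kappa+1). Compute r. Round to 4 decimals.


Step 1: Compute the condition number.
kappa = L/mu = 37/14 = 2.6429
Step 2: Compute the convergence rate.
r = 1 - 2/(kappa + 1) = 1 - 2*mu/(L + mu) = (L - mu)/(L + mu) = 23/51 = 0.451


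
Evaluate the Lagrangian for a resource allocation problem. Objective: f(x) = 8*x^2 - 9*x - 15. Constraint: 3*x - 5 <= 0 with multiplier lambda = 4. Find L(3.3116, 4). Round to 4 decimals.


Step 1: Evaluate f(x).
f(3.3116) = 8*3.3116^2 - 9*3.3116 - 15 = 42.9292
Step 2: Evaluate g(x).
g(3.3116) = 3*3.3116 - 5 = 4.9348
Step 3: Compute Lagrangian.
L = 42.9292 + 4*4.9348 = 62.6684


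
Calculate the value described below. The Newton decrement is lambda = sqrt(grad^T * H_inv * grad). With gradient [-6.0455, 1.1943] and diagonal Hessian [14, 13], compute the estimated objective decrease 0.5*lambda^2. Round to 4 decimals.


Step 1: H is diagonal, so H^(-1) * g = [-0.4318, 0.0919].
Step 2: g^T H^(-1) g = sum_i g_i^2 / H_ii
  = (-6.0455)^2/14 + (1.1943)^2/13
  = 2.6106 + 0.1097 = 2.7203
Step 3: Objective decrease = 0.5 * g^T H^(-1) g = 1.3601


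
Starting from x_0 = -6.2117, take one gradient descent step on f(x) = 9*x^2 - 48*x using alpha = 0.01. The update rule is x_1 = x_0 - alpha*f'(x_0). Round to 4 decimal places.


We compute the gradient at x_0 and apply the update.
f'(x) = 18*x - 48
f'(-6.2117) = 18*-6.2117 - 48 = -159.8106
x_1 = -6.2117 - 0.01*-159.8106 = -4.6136


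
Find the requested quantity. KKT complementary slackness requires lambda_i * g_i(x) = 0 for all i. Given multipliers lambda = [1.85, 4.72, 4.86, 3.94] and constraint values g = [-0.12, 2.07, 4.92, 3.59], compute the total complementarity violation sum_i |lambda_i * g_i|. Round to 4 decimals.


KKT complementary slackness check:
lambda_1 * g_1 = 1.85 * -0.12 = -0.222
lambda_2 * g_2 = 4.72 * 2.07 = 9.7704
lambda_3 * g_3 = 4.86 * 4.92 = 23.9112
lambda_4 * g_4 = 3.94 * 3.59 = 14.1446
Total violation = 0.222 + 9.7704 + 23.9112 + 14.1446 = 48.0482


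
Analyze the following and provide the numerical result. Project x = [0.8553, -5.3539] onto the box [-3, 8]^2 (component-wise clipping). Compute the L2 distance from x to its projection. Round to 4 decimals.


Project each component onto [-3, 8].
clip(0.8553) = 0.8553, clip(-5.3539) = -3.0
Projection = [0.8553, -3.0]
Squared diffs: [0.0, 5.5408]
Distance = sqrt(5.5408) = 2.3539


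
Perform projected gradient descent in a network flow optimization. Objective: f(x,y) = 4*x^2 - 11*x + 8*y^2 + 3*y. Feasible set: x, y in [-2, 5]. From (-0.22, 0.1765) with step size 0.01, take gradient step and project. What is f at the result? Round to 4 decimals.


Step 1: Compute gradient at (-0.22, 0.1765).
grad_x = 2*4*-0.22 - 11 = -12.76
grad_y = 2*8*0.1765 + 3 = 5.824
Step 2: Gradient step.
x_raw = -0.22 - 0.01*-12.76 = -0.0924
y_raw = 0.1765 - 0.01*5.824 = 0.1183
Step 3: Project onto [-2, 5].
x_proj = clip(-0.0924) = -0.0924
y_proj = clip(0.1183) = 0.1183
Step 4: Evaluate f.
f(-0.0924, 0.1183) = 1.5172


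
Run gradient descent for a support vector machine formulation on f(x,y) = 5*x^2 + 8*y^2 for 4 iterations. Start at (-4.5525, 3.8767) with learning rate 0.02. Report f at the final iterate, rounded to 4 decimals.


Gradient descent on f(x,y) = 5*x^2 + 8*y^2.
Starting point: (-4.5525, 3.8767), alpha = 0.02
Step 1: grad_x = 2*5*-4.5525 = -45.525, grad_y = 2*8*3.8767 = 62.0272
  x_1 = -4.5525 - 0.02*-45.525 = -3.642
  y_1 = 3.8767 - 0.02*62.0272 = 2.6362
Step 2: grad_x = 2*5*-3.642 = -36.42, grad_y = 2*8*2.6362 = 42.1785
  x_2 = -3.642 - 0.02*-36.42 = -2.9136
  y_2 = 2.6362 - 0.02*42.1785 = 1.7926
Step 3: grad_x = 2*5*-2.9136 = -29.136, grad_y = 2*8*1.7926 = 28.6814
  x_3 = -2.9136 - 0.02*-29.136 = -2.3309
  y_3 = 1.7926 - 0.02*28.6814 = 1.219
Step 4: grad_x = 2*5*-2.3309 = -23.3088, grad_y = 2*8*1.219 = 19.5033
  x_4 = -2.3309 - 0.02*-23.3088 = -1.8647
  y_4 = 1.219 - 0.02*19.5033 = 0.8289
f(-1.8647, 0.8289) = 5*(-1.8647)^2 + 8*0.8289^2 = 22.8821


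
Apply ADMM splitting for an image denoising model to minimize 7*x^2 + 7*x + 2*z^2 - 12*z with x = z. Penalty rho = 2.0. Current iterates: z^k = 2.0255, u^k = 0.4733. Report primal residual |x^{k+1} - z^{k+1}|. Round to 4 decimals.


ADMM iteration with rho = 2.0, z^k = 2.0255, u^k = 0.4733
Step 1: x-update.
Minimize 7*x^2 + 7*x + (2.0/2)*(x - 2.0255 + 0.4733)^2
FOC: (2*7 + 2.0)*x = -7 + 2.0*(2.0255 - 0.4733)
x^{k+1} = -0.2435
Step 2: z-update.
Minimize 2*z^2 - 12*z + (2.0/2)*(-0.2435 - z + 0.4733)^2
FOC: (2*2 + 2.0)*z = 12 + 2.0*(-0.2435 + 0.4733)
z^{k+1} = 2.0766
Step 3: u-update.
u^{k+1} = 0.4733 - 0.2435 - 2.0766 = -1.8468
Step 4: Primal residual = |-0.2435 - 2.0766| = 2.3201


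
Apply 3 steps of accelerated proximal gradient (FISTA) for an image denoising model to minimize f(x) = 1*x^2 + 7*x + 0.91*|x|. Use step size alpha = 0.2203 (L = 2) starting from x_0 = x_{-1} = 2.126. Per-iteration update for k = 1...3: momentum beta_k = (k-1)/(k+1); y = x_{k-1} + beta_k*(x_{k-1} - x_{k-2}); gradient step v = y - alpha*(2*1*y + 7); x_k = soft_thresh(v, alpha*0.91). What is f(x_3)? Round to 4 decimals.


FISTA on f(x) = 1*x^2 + 7*x + 0.91*|x|
L = 2, alpha = 0.2203
Iteration 1: beta = 0.0, y = 2.126 + 0.0*(2.126 - 2.126) = 2.126
  grad(y) = 11.252, v = y - alpha*grad = -0.3528
  prox(v) = soft_thresh(-0.3528, 0.2005) = -0.1523
Iteration 2: beta = 0.3333, y = -0.1523 + 0.3333*(-0.1523 - 2.126) = -0.9118
  grad(y) = 5.1764, v = y - alpha*grad = -2.0522
  prox(v) = soft_thresh(-2.0522, 0.2005) = -1.8517
Iteration 3: beta = 0.5, y = -1.8517 + 0.5*(-1.8517 + 0.1523) = -2.7014
  grad(y) = 1.5973, v = y - alpha*grad = -3.0532
  prox(v) = soft_thresh(-3.0532, 0.2005) = -2.8528
f(x_3) = 1*(-2.8528)^2 + 7*(-2.8528) + 0.91*|-2.8528| = -9.2351


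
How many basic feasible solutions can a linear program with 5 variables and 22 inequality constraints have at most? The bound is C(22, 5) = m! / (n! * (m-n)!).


Each vertex corresponds to some choice of n active constraints out of m, so the number of vertices is at most C(m, n) = m! / (n!(m-n)!).
m = 22, n = 5
Numerator: 22 * 21 * 20 * 19 * 18
Denominator: 5! = 120
C(22, 5) = 26334


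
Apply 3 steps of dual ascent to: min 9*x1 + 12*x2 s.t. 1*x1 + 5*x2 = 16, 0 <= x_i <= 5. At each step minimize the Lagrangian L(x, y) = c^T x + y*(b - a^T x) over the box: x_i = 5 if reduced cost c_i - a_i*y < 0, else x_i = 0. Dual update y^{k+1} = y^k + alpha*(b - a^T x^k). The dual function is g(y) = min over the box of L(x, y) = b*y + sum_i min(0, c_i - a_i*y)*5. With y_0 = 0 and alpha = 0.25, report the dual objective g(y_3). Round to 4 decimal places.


Dual ascent for LP: min 9*x1 + 12*x2, 1*x1 + 5*x2 = 16, 0 <= x_i <= 5
Step 1: y^k = 0.0, reduced costs: (9.0, 12.0)
  x^k = (0.0, 0.0), subgradient = b - a^T x = 16.0
  y^{k+1} = 0.0 + 0.25*16.0 = 4.0
Step 2: y^k = 4.0, reduced costs: (5.0, -8.0)
  x^k = (0.0, 5.0), subgradient = b - a^T x = -9.0
  y^{k+1} = 4.0 + 0.25*-9.0 = 1.75
Step 3: y^k = 1.75, reduced costs: (7.25, 3.25)
  x^k = (0.0, 0.0), subgradient = b - a^T x = 16.0
  y^{k+1} = 1.75 + 0.25*16.0 = 5.75
Dual objective at y_3 = 5.75: reduced costs (3.25, -16.75), box minimizer x = (0.0, 5.0)
g(y_3) = b*y + (c1 - a1*y)*x1 + (c2 - a2*y)*x2 = 16*5.75 + 3.25*0.0 + (-16.75)*5.0 = 92.0 + 0.0 - 83.75 = 8.25


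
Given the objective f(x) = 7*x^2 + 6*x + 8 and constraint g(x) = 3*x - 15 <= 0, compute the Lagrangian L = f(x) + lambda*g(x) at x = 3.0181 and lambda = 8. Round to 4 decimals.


Step 1: Evaluate f(x).
f(3.0181) = 7*3.0181^2 + 6*3.0181 + 8 = 89.8711
Step 2: Evaluate g(x).
g(3.0181) = 3*3.0181 - 15 = -5.9457
Step 3: Compute Lagrangian.
L = 89.8711 + 8*-5.9457 = 42.3055


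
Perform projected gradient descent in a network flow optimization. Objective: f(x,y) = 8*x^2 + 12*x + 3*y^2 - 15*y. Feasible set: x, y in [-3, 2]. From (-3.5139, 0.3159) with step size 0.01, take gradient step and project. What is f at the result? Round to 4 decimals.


Step 1: Compute gradient at (-3.5139, 0.3159).
grad_x = 2*8*-3.5139 + 12 = -44.2224
grad_y = 2*3*0.3159 - 15 = -13.1046
Step 2: Gradient step.
x_raw = -3.5139 - 0.01*-44.2224 = -3.0717
y_raw = 0.3159 - 0.01*-13.1046 = 0.4469
Step 3: Project onto [-3, 2].
x_proj = clip(-3.0717) = -3.0
y_proj = clip(0.4469) = 0.4469
Step 4: Evaluate f.
f(-3.0, 0.4469) = 29.8951


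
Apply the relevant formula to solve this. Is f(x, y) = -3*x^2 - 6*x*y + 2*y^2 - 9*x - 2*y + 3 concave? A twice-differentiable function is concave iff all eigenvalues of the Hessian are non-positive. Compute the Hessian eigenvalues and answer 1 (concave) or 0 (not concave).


The Hessian of f(x,y) = -3*x^2 - 6*x*y + 2*y^2 - 9*x - 2*y + 3 is:
H = [[-6, -6], [-6, 4]]
Trace = -6 + 4 = -2
Determinant = -6*4 - (-6)^2 = -60
Discriminant = (-2)^2 - 4*-60 = 244.0
Eigenvalues: lambda_1 = -8.8102, lambda_2 = 6.8102
The function is not concave.

0


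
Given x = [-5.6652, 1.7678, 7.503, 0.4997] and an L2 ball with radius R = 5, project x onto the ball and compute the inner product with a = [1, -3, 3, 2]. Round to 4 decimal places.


Step 1: Compute ||x|| (intermediates to 6 decimals).
||x|| = sqrt((-5.6652)^2 + 1.7678^2 + 7.503^2 + 0.4997^2) = 9.579369
Step 2: Project.
Since ||x|| > R, scale = R/||x|| = 5/9.579369 = 0.521955, proj(x) = scale * x
proj(x) = [-2.956979, 0.922712, 3.916228, 0.260821]
Step 3: Dot product.
a^T * proj(x) = 1*(-2.956979) - 3*0.922712 + 3*3.916228 + 2*0.260821 = 6.5452


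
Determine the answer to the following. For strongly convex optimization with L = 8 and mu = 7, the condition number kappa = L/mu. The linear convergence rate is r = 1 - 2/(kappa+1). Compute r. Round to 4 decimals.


Step 1: Compute the condition number.
kappa = L/mu = 8/7 = 1.1429
Step 2: Compute the convergence rate.
r = 1 - 2/(kappa + 1) = 1 - 2*mu/(L + mu) = (L - mu)/(L + mu) = 1/15 = 0.0667


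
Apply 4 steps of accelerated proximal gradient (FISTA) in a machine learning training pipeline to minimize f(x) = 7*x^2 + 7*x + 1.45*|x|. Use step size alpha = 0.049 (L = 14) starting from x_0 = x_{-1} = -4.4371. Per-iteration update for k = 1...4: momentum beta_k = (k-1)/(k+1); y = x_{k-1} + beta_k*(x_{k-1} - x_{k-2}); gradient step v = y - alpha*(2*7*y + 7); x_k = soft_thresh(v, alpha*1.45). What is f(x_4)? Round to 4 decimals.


FISTA on f(x) = 7*x^2 + 7*x + 1.45*|x|
L = 14, alpha = 0.049
Iteration 1: beta = 0.0, y = -4.4371 + 0.0*(-4.4371 + 4.4371) = -4.4371
  grad(y) = -55.1194, v = y - alpha*grad = -1.7362
  prox(v) = soft_thresh(-1.7362, 0.0711) = -1.6652
Iteration 2: beta = 0.3333, y = -1.6652 + 0.3333*(-1.6652 + 4.4371) = -0.7412
  grad(y) = -3.3773, v = y - alpha*grad = -0.5757
  prox(v) = soft_thresh(-0.5757, 0.0711) = -0.5047
Iteration 3: beta = 0.5, y = -0.5047 + 0.5*(-0.5047 + 1.6652) = 0.0756
  grad(y) = 8.0578, v = y - alpha*grad = -0.3193
  prox(v) = soft_thresh(-0.3193, 0.0711) = -0.2482
Iteration 4: beta = 0.6, y = -0.2482 + 0.6*(-0.2482 + 0.5047) = -0.0943
  grad(y) = 5.6792, v = y - alpha*grad = -0.3726
  prox(v) = soft_thresh(-0.3726, 0.0711) = -0.3016
f(x_4) = 7*(-0.3016)^2 + 7*(-0.3016) + 1.45*|-0.3016| = -1.0371


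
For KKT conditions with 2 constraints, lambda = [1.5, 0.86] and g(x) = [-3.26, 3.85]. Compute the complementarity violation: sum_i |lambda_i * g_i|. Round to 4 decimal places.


KKT complementary slackness check:
lambda_1 * g_1 = 1.5 * -3.26 = -4.89
lambda_2 * g_2 = 0.86 * 3.85 = 3.311
Total violation = 4.89 + 3.311 = 8.201


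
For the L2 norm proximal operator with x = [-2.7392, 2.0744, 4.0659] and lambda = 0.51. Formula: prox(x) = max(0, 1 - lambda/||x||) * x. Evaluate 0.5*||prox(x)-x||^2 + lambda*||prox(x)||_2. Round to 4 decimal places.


Step 1: Compute ||x||.
||x|| = 5.3233
Step 2: Compute scaling factor.
scale = max(0, 1 - 0.51/5.3233) = 0.9042
Step 3: prox(x) = [-2.4768, 1.8757, 3.6764]
||prox(x)|| = 4.8133
Step 4: Proximal objective.
0.5*||prox-x||^2 = 0.1301
lambda*||prox|| = 2.4548
Total = 2.5849


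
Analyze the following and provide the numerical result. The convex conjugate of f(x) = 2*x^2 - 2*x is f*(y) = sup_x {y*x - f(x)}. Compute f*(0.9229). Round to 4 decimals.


f*(y) = sup_x {y*x - a*x^2 - b*x} = sup_x {(y-b)*x - a*x^2}
FOC: (y - b) - 2a*x = 0 => x* = (y - b)/(2a)
x* = (0.9229 + 2)/(2*2) = 0.7307
f*(0.9229) = (y-b)^2/(4a) = (0.9229 + 2)^2/(4*2)
= 8.5433/8 = 1.0679


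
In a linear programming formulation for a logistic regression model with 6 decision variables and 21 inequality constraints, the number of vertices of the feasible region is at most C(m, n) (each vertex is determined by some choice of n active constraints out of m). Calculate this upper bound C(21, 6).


Each vertex corresponds to some choice of n active constraints out of m, so the number of vertices is at most C(m, n) = m! / (n!(m-n)!).
m = 21, n = 6
Numerator: 21 * 20 * 19 * 18 * 17 * 16
Denominator: 6! = 720
C(21, 6) = 54264


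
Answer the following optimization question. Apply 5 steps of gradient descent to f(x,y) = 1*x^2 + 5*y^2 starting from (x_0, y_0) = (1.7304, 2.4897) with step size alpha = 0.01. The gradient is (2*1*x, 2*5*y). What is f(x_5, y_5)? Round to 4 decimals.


Gradient descent on f(x,y) = 1*x^2 + 5*y^2.
Starting point: (1.7304, 2.4897), alpha = 0.01
Step 1: grad_x = 2*1*1.7304 = 3.4608, grad_y = 2*5*2.4897 = 24.897
  x_1 = 1.7304 - 0.01*3.4608 = 1.6958
  y_1 = 2.4897 - 0.01*24.897 = 2.2407
Step 2: grad_x = 2*1*1.6958 = 3.3916, grad_y = 2*5*2.2407 = 22.4073
  x_2 = 1.6958 - 0.01*3.3916 = 1.6619
  y_2 = 2.2407 - 0.01*22.4073 = 2.0167
Step 3: grad_x = 2*1*1.6619 = 3.3238, grad_y = 2*5*2.0167 = 20.1666
  x_3 = 1.6619 - 0.01*3.3238 = 1.6286
  y_3 = 2.0167 - 0.01*20.1666 = 1.815
Step 4: grad_x = 2*1*1.6286 = 3.2573, grad_y = 2*5*1.815 = 18.1499
  x_4 = 1.6286 - 0.01*3.2573 = 1.5961
  y_4 = 1.815 - 0.01*18.1499 = 1.6335
Step 5: grad_x = 2*1*1.5961 = 3.1921, grad_y = 2*5*1.6335 = 16.3349
  x_5 = 1.5961 - 0.01*3.1921 = 1.5641
  y_5 = 1.6335 - 0.01*16.3349 = 1.4701
f(1.5641, 1.4701) = 1*1.5641^2 + 5*1.4701^2 = 13.2531


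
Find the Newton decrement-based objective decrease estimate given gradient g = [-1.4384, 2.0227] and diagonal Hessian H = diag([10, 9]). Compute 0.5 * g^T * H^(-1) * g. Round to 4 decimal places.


Step 1: H is diagonal, so H^(-1) * g = [-0.1438, 0.2247].
Step 2: g^T H^(-1) g = sum_i g_i^2 / H_ii
  = (-1.4384)^2/10 + (2.0227)^2/9
  = 0.2069 + 0.4546 = 0.6615
Step 3: Objective decrease = 0.5 * g^T H^(-1) g = 0.3307


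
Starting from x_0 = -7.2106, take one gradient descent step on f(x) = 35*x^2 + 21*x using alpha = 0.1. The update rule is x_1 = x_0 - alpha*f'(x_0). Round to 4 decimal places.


We compute the gradient at x_0 and apply the update.
f'(x) = 70*x + 21
f'(-7.2106) = 70*-7.2106 + 21 = -483.742
x_1 = -7.2106 - 0.1*-483.742 = 41.1636


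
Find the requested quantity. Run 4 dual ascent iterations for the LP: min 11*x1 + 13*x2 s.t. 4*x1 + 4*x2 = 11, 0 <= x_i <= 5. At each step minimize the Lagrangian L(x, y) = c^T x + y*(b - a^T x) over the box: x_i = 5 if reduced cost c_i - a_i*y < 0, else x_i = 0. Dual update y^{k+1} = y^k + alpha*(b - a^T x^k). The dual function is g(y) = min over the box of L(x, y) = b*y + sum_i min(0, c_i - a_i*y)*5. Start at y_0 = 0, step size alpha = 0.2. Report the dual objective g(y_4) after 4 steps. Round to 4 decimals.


Dual ascent for LP: min 11*x1 + 13*x2, 4*x1 + 4*x2 = 11, 0 <= x_i <= 5
Step 1: y^k = 0.0, reduced costs: (11.0, 13.0)
  x^k = (0.0, 0.0), subgradient = b - a^T x = 11.0
  y^{k+1} = 0.0 + 0.2*11.0 = 2.2
Step 2: y^k = 2.2, reduced costs: (2.2, 4.2)
  x^k = (0.0, 0.0), subgradient = b - a^T x = 11.0
  y^{k+1} = 2.2 + 0.2*11.0 = 4.4
Step 3: y^k = 4.4, reduced costs: (-6.6, -4.6)
  x^k = (5.0, 5.0), subgradient = b - a^T x = -29.0
  y^{k+1} = 4.4 + 0.2*-29.0 = -1.4
Step 4: y^k = -1.4, reduced costs: (16.6, 18.6)
  x^k = (0.0, 0.0), subgradient = b - a^T x = 11.0
  y^{k+1} = -1.4 + 0.2*11.0 = 0.8
Dual objective at y_4 = 0.8: reduced costs (7.8, 9.8), box minimizer x = (0.0, 0.0)
g(y_4) = b*y + (c1 - a1*y)*x1 + (c2 - a2*y)*x2 = 11*0.8 + 7.8*0.0 + 9.8*0.0 = 8.8 + 0.0 + 0.0 = 8.8


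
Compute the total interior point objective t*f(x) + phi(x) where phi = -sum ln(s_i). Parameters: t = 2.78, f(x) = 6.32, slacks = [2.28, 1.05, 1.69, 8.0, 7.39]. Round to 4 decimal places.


Step 1: Compute log-barrier.
ln values: [0.8242, 0.0488, 0.5247, 2.0794, 2.0001]
phi = -(0.8242 + 0.0488 + 0.5247 + 2.0794 + 2.0001) = -5.4773
Step 2: Compute augmented objective.
t*f(x) = 2.78*6.32 = 17.5696
Total = 17.5696 - 5.4773 = 12.0923


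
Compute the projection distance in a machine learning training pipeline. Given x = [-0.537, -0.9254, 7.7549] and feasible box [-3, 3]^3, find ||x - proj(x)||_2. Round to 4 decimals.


Project each component onto [-3, 3].
clip(-0.537) = -0.537, clip(-0.9254) = -0.9254, clip(7.7549) = 3.0
Projection = [-0.537, -0.9254, 3.0]
Squared diffs: [0.0, 0.0, 22.6091]
Distance = sqrt(22.6091) = 4.7549


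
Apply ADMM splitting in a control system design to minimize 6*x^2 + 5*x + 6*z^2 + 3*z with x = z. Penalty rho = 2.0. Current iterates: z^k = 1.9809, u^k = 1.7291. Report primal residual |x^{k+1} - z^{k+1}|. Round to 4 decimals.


ADMM iteration with rho = 2.0, z^k = 1.9809, u^k = 1.7291
Step 1: x-update.
Minimize 6*x^2 + 5*x + (2.0/2)*(x - 1.9809 + 1.7291)^2
FOC: (2*6 + 2.0)*x = -5 + 2.0*(1.9809 - 1.7291)
x^{k+1} = -0.3212
Step 2: z-update.
Minimize 6*z^2 + 3*z + (2.0/2)*(-0.3212 - z + 1.7291)^2
FOC: (2*6 + 2.0)*z = -3 + 2.0*(-0.3212 + 1.7291)
z^{k+1} = -0.0132
Step 3: u-update.
u^{k+1} = 1.7291 - 0.3212 + 0.0132 = 1.4211
Step 4: Primal residual = |-0.3212 + 0.0132| = 0.308


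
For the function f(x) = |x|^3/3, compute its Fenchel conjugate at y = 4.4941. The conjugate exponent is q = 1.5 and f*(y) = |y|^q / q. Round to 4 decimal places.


The conjugate exponent q satisfies 1/p + 1/q = 1.
p = 3, so q = 3/(3 - 1) = 1.5
|y|^q = 4.4941^1.5 = 9.5272
f*(4.4941) = 9.5272 / 1.5 = 6.3514


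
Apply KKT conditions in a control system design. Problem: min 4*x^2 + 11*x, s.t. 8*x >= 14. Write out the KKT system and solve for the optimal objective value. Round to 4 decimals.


Step 1: Try lambda = 0 (constraint inactive).
x_unc = -11/(2*4) = -1.375
Check: 8*-1.375 = -11.0 < 14 -- violated!
Step 2: Constraint must be active: 8*x = 14
x* = 14/8 = 1.75
lambda = (2*4*1.75 + 11)/8 = 3.125
Step 3: Compute optimal value.
f(x*) = 4*1.75^2 + 11*1.75 = 31.5


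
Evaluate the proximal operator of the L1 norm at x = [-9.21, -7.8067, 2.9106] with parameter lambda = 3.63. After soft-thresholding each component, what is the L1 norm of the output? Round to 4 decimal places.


Soft-thresholding with lambda = 3.63:
prox(-9.21) = sign(-9.21)*max(|-9.21| - 3.63, 0) = -5.58
prox(-7.8067) = sign(-7.8067)*max(|-7.8067| - 3.63, 0) = -4.1767
prox(2.9106) = sign(2.9106)*max(|2.9106| - 3.63, 0) = 0.0
prox(x) = [-5.58, -4.1767, 0.0]
||prox(x)||_1 = 5.58 + 4.1767 + 0.0 = 9.7567


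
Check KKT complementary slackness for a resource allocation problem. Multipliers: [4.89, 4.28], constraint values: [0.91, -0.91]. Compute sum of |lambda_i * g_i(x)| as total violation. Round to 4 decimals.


KKT complementary slackness check:
lambda_1 * g_1 = 4.89 * 0.91 = 4.4499
lambda_2 * g_2 = 4.28 * -0.91 = -3.8948
Total violation = 4.4499 + 3.8948 = 8.3447


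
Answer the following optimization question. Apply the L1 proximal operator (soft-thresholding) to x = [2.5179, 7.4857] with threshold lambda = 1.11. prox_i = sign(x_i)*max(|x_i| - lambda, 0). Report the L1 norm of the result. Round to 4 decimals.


Soft-thresholding with lambda = 1.11:
prox(2.5179) = sign(2.5179)*max(|2.5179| - 1.11, 0) = 1.4079
prox(7.4857) = sign(7.4857)*max(|7.4857| - 1.11, 0) = 6.3757
prox(x) = [1.4079, 6.3757]
||prox(x)||_1 = 1.4079 + 6.3757 = 7.7836


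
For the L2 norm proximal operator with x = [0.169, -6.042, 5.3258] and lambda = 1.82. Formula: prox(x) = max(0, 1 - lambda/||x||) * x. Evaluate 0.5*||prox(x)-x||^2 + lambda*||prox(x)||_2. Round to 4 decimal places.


Step 1: Compute ||x||.
||x|| = 8.056
Step 2: Compute scaling factor.
scale = max(0, 1 - 1.82/8.056) = 0.7741
Step 3: prox(x) = [0.1308, -4.677, 4.1226]
||prox(x)|| = 6.236
Step 4: Proximal objective.
0.5*||prox-x||^2 = 1.6562
lambda*||prox|| = 11.3495
Total = 13.0056


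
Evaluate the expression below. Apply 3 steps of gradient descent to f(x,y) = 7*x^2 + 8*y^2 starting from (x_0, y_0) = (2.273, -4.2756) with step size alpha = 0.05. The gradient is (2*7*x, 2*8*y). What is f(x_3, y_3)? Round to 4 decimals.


Gradient descent on f(x,y) = 7*x^2 + 8*y^2.
Starting point: (2.273, -4.2756), alpha = 0.05
Step 1: grad_x = 2*7*2.273 = 31.822, grad_y = 2*8*-4.2756 = -68.4096
  x_1 = 2.273 - 0.05*31.822 = 0.6819
  y_1 = -4.2756 - 0.05*-68.4096 = -0.8551
Step 2: grad_x = 2*7*0.6819 = 9.5466, grad_y = 2*8*-0.8551 = -13.6819
  x_2 = 0.6819 - 0.05*9.5466 = 0.2046
  y_2 = -0.8551 - 0.05*-13.6819 = -0.171
Step 3: grad_x = 2*7*0.2046 = 2.864, grad_y = 2*8*-0.171 = -2.7364
  x_3 = 0.2046 - 0.05*2.864 = 0.0614
  y_3 = -0.171 - 0.05*-2.7364 = -0.0342
f(0.0614, -0.0342) = 7*0.0614^2 + 8*(-0.0342)^2 = 0.0357


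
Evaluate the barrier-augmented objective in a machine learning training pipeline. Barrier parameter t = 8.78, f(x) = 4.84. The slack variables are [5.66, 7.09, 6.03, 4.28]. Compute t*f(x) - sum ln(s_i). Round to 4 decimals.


Step 1: Compute log-barrier.
ln values: [1.7334, 1.9587, 1.7967, 1.454]
phi = -(1.7334 + 1.9587 + 1.7967 + 1.454) = -6.9428
Step 2: Compute augmented objective.
t*f(x) = 8.78*4.84 = 42.4952
Total = 42.4952 - 6.9428 = 35.5524


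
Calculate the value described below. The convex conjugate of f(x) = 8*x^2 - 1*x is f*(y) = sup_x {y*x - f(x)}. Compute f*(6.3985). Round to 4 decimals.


f*(y) = sup_x {y*x - a*x^2 - b*x} = sup_x {(y-b)*x - a*x^2}
FOC: (y - b) - 2a*x = 0 => x* = (y - b)/(2a)
x* = (6.3985 + 1)/(2*8) = 0.4624
f*(6.3985) = (y-b)^2/(4a) = (6.3985 + 1)^2/(4*8)
= 54.7378/32 = 1.7106
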